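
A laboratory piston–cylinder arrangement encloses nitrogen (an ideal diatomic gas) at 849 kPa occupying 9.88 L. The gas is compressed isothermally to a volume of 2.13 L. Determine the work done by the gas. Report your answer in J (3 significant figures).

Isothermal: W = nRT ln(V₂/V₁) = P₁V₁ ln(V₂/V₁).
P₁V₁ = (849 kPa)(9.88 L) = 8388 J.
W = 8388 × ln(2.13/9.88) = 8388 × -1.534
W_by_gas = -12871 J.

W ≈ -12900 J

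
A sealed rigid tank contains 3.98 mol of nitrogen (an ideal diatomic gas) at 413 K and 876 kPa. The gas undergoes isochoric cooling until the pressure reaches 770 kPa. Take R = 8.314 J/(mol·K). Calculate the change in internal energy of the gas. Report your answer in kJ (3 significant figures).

ΔU ≈ -4.13 kJ

Constant volume ⇒ W = 0, so Q = ΔU = nCᵥΔT with Cᵥ = 5R/2 = 20.79 J/(mol·K).
At constant V, T₂/T₁ = P₂/P₁ ⇒ ΔT = T₁(P₂/P₁ − 1) = 413·(770/876 − 1) = -49.97 K.
ΔU = (3.98)(20.79)(-49.97) = -4134 J.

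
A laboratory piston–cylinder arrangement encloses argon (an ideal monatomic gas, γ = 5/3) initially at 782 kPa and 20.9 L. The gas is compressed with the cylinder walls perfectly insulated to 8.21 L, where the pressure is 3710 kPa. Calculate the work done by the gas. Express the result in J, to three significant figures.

Adiabatic: W = (P₁V₁ − P₂V₂)/(γ − 1) with γ = 5/3.
P₁V₁ = 16344 J, P₂V₂ = 30459 J.
W = (16344 − 30459) / 0.6667 = -21173 J.

W ≈ -21200 J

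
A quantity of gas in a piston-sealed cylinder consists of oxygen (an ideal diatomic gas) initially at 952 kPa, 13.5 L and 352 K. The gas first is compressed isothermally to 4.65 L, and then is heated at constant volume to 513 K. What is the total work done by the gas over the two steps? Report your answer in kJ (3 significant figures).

W_total ≈ -13.7 kJ

Step 1 (isothermal): W = P₁V₁ ln(V₂/V₁) = (12852) ln(4.65/13.5) = -13698 J.
Step 2 (isochoric): W = 0 (constant volume).
W_total = -13698 + 0 = -13698 J.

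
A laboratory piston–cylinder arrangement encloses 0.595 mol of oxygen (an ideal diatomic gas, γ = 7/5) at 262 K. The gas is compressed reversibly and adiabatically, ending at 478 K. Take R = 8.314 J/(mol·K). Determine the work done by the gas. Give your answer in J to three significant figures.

W ≈ -2670 J

Adiabatic ⇒ Q = 0, so W_by = −ΔU = nCᵥ(T₁ − T₂).
Cᵥ = 5R/2 = 20.79 J/(mol·K).
W = (0.595)(20.79)(262 − 478) = -2671 J.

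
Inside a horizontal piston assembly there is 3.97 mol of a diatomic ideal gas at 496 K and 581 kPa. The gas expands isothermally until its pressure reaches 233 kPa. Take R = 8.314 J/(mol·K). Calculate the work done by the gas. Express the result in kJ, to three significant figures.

Isothermal process: W = nRT ln(V₂/V₁) = nRT ln(P₁/P₂).
W = (3.97)(8.314)(496) × ln(581/233)
  = 16371 × ln(2.494) = 16371 × 0.9137
W_by_gas = 14959 J.

W ≈ 15.0 kJ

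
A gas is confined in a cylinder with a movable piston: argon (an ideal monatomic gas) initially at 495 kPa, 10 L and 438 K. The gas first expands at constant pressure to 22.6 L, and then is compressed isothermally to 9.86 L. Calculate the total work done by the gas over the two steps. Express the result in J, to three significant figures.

Step 1 (isobaric): W = PΔV = (495 kPa)(22.6 − 10 L) = 6237 J.
After step 1: P = 495 kPa, V = 22.6 L, T = 989.9 K.
Step 2 (isothermal): W = P₁V₁ ln(V₂/V₁) = (11187) ln(9.86/22.6) = -9279 J.
W_total = 6237 − 9279 = -3042 J.

W_total ≈ -3040 J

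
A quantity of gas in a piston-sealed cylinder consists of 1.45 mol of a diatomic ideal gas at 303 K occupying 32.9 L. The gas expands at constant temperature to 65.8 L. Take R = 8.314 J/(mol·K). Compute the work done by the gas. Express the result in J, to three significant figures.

W ≈ 2530 J

Isothermal: W = nRT ln(V₂/V₁).
W = (1.45)(8.314)(303) × ln(65.8/32.9)
  = 3653 × 0.6931
W_by_gas = 2532 J.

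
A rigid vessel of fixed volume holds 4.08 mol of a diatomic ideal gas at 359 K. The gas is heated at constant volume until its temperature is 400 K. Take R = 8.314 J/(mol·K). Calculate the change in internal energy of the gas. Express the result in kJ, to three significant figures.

Constant volume ⇒ W = 0, so Q = ΔU = nCᵥΔT with Cᵥ = 5R/2 = 20.79 J/(mol·K).
ΔU = (4.08)(20.79)(400 − 359) = 3477 J.

ΔU ≈ 3.48 kJ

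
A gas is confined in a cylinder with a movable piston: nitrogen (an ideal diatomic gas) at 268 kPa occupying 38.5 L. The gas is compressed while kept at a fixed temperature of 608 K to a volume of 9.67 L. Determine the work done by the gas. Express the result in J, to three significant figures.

W ≈ -14300 J

Isothermal: W = nRT ln(V₂/V₁) = P₁V₁ ln(V₂/V₁).
P₁V₁ = (268 kPa)(38.5 L) = 10318 J.
W = 10318 × ln(9.67/38.5) = 10318 × -1.382
W_by_gas = -14256 J.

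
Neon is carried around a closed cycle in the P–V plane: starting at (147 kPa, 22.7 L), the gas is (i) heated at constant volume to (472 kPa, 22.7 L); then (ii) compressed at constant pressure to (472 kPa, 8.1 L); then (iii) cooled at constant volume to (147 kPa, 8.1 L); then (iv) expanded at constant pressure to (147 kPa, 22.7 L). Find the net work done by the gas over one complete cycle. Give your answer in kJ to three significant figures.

Constant-volume legs do no work.
W(ii) = (472)(8.1 − 22.7) = -6891 J; W(iv) = (147)(22.7 − 8.1) = 2146 J.
W_net = -6891 + 2146 = -4745 J (the counter-clockwise enclosed area).

W_net ≈ -4.74 kJ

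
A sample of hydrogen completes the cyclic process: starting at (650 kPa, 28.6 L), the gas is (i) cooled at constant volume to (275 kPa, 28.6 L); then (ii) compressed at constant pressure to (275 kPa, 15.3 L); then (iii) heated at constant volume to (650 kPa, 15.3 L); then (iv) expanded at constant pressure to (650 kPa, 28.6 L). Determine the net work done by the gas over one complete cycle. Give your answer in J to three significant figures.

W_net ≈ 4990 J

Constant-volume legs do no work.
W(ii) = (275)(15.3 − 28.6) = -3658 J; W(iv) = (650)(28.6 − 15.3) = 8645 J.
W_net = -3658 + 8645 = 4988 J (the clockwise enclosed area).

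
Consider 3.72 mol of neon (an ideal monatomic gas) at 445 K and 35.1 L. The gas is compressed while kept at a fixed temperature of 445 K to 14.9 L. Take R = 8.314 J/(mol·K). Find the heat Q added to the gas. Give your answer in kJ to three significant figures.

Isothermal ⇒ ΔU = 0, so Q = W = nRT ln(V₂/V₁).
Q = (3.72)(8.314)(445) ln(14.9/35.1) = 13763 × -0.8568 = -11793 J.

Q ≈ -11.8 kJ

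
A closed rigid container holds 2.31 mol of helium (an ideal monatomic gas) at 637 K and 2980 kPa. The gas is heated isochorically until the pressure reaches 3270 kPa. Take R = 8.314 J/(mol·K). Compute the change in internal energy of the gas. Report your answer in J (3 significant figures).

Constant volume ⇒ W = 0, so Q = ΔU = nCᵥΔT with Cᵥ = 3R/2 = 12.47 J/(mol·K).
At constant V, T₂/T₁ = P₂/P₁ ⇒ ΔT = T₁(P₂/P₁ − 1) = 637·(3270/2980 − 1) = 61.99 K.
ΔU = (2.31)(12.47)(61.99) = 1786 J.

ΔU ≈ 1790 J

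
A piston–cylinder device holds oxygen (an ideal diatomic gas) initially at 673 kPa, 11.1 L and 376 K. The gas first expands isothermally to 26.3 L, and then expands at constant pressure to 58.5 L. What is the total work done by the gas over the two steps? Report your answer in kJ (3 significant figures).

W_total ≈ 15.6 kJ

Step 1 (isothermal): W = P₁V₁ ln(V₂/V₁) = (7470) ln(26.3/11.1) = 6444 J.
After step 1: P = 284 kPa, V = 26.3 L, T = 376 K.
Step 2 (isobaric): W = PΔV = (284 kPa)(58.5 − 26.3 L) = 9146 J.
W_total = 6444 + 9146 = 15590 J.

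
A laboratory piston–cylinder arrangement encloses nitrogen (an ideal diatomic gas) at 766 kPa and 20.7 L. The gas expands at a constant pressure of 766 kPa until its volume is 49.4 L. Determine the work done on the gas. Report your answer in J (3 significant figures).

Isobaric: W = P ΔV.
W = (766 kPa)(49.4 − 20.7 L) = (766)(28.7) = 21984 J.
Work on gas = −W_by = -21984 J.

W ≈ -22000 J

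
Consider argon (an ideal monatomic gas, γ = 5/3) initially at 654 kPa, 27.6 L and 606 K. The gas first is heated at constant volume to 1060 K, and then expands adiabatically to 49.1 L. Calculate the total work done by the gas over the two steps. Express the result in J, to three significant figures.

W_total ≈ 15100 J

Step 1 (isochoric): W = 0 (constant volume).
After step 1: P = 1144 kPa (V unchanged).
Step 2 (adiabatic): W = (P₁V₁ − P₂V₂)/(γ−1) = (31573 − 21505)/0.667 = 15103 J.
W_total = 0 + 15103 = 15103 J.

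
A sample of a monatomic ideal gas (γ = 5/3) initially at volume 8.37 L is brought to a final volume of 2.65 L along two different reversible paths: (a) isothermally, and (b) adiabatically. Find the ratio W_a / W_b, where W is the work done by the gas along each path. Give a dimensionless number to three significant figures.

W_a / W_b ≈ 0.665

Path (a) isothermal: W = P₁V₁ ln(V₂/V₁) → W_a/(P₁V₁) = -1.15.
Path (b) adiabatic: W = P₁V₁(1 − (V₁/V₂)^(γ−1))/(γ−1) → W_b/(P₁V₁) = -1.729.
W_a / W_b = -1.15 / -1.729 = 0.6652.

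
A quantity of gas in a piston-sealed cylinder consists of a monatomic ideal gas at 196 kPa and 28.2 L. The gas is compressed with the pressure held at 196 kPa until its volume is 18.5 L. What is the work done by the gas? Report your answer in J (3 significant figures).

W ≈ -1900 J

Isobaric: W = P ΔV.
W = (196 kPa)(18.5 − 28.2 L) = (196)(-9.7) = -1901 J.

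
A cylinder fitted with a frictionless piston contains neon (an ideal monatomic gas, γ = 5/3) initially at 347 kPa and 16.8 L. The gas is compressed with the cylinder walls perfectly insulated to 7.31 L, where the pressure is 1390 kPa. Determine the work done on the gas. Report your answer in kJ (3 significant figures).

W ≈ 6.50 kJ

Adiabatic: W = (P₁V₁ − P₂V₂)/(γ − 1) with γ = 5/3.
P₁V₁ = 5830 J, P₂V₂ = 10161 J.
W = (5830 − 10161) / 0.6667 = -6497 J.
Work on gas = −W_by = 6497 J.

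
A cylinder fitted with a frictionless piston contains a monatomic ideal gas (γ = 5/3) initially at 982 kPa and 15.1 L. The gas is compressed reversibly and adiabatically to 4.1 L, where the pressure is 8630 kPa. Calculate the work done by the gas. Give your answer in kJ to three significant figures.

W ≈ -30.8 kJ

Adiabatic: W = (P₁V₁ − P₂V₂)/(γ − 1) with γ = 5/3.
P₁V₁ = 14828 J, P₂V₂ = 35383 J.
W = (14828 − 35383) / 0.6667 = -30832 J.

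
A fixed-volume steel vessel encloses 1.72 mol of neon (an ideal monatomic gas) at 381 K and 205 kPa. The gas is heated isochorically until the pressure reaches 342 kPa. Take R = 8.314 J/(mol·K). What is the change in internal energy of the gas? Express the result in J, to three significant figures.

ΔU ≈ 5460 J

Constant volume ⇒ W = 0, so Q = ΔU = nCᵥΔT with Cᵥ = 3R/2 = 12.47 J/(mol·K).
At constant V, T₂/T₁ = P₂/P₁ ⇒ ΔT = T₁(P₂/P₁ − 1) = 381·(342/205 − 1) = 254.6 K.
ΔU = (1.72)(12.47)(254.6) = 5462 J.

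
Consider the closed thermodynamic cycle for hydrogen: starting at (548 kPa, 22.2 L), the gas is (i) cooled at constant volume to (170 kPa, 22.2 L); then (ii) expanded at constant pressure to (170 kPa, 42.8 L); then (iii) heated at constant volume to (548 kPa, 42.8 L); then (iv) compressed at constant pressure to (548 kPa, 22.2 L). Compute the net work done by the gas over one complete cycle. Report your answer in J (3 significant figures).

Constant-volume legs do no work.
W(ii) = (170)(42.8 − 22.2) = 3502 J; W(iv) = (548)(22.2 − 42.8) = -11289 J.
W_net = 3502 − 11289 = -7787 J (the counter-clockwise enclosed area).

W_net ≈ -7790 J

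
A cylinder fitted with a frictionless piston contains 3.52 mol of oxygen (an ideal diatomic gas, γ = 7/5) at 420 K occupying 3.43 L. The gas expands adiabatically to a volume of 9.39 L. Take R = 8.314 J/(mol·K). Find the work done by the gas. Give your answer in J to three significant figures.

W ≈ 10200 J

Adiabatic: TV^(γ−1) = const with γ = 7/5.
T₂ = T₁ (V₁/V₂)^(γ−1) = 420 × (3.43/9.39)^0.4 = 420 × 0.6684 = 280.7 K.
W_by = nCᵥ(T₁ − T₂) = (3.52)(20.79)(420 − 280.7) = 10189 J.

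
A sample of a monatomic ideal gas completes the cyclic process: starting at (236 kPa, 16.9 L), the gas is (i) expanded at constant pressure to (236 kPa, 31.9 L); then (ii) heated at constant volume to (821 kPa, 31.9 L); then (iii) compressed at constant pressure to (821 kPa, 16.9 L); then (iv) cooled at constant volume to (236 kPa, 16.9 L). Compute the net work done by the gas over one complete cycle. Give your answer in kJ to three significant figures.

Constant-volume legs do no work.
W(i) = (236)(31.9 − 16.9) = 3540 J; W(iii) = (821)(16.9 − 31.9) = -12315 J.
W_net = 3540 − 12315 = -8775 J (the counter-clockwise enclosed area).

W_net ≈ -8.78 kJ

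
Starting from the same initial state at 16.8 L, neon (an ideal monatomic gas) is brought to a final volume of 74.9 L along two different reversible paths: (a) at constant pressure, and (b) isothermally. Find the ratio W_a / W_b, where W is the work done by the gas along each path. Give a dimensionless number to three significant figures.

W_a / W_b ≈ 2.31

Path (a) isobaric: W = P₁(V₂ − V₁) → W_a/(P₁V₁) = 3.458.
Path (b) isothermal: W = P₁V₁ ln(V₂/V₁) → W_b/(P₁V₁) = 1.495.
W_a / W_b = 3.458 / 1.495 = 2.314.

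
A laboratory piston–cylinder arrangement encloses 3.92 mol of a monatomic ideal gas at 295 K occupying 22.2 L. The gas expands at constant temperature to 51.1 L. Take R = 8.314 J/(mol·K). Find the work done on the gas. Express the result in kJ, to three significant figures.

Isothermal: W = nRT ln(V₂/V₁).
W = (3.92)(8.314)(295) × ln(51.1/22.2)
  = 9614 × 0.8337
W_by_gas = 8015 J; work on gas = −W_by = -8015 J.

W ≈ -8.02 kJ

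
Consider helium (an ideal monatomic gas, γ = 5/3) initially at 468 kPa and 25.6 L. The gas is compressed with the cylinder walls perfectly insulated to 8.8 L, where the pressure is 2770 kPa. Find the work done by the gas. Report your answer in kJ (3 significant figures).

Adiabatic: W = (P₁V₁ − P₂V₂)/(γ − 1) with γ = 5/3.
P₁V₁ = 11981 J, P₂V₂ = 24376 J.
W = (11981 − 24376) / 0.6667 = -18593 J.

W ≈ -18.6 kJ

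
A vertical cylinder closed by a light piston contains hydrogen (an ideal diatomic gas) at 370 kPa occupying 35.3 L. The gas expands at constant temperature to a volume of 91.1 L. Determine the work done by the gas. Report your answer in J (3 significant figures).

W ≈ 12400 J

Isothermal: W = nRT ln(V₂/V₁) = P₁V₁ ln(V₂/V₁).
P₁V₁ = (370 kPa)(35.3 L) = 13061 J.
W = 13061 × ln(91.1/35.3) = 13061 × 0.9481
W_by_gas = 12383 J.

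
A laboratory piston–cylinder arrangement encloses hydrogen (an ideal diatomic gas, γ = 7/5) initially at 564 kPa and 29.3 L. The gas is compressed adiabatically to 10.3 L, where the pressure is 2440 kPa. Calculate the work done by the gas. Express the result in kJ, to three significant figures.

W ≈ -21.5 kJ

Adiabatic: W = (P₁V₁ − P₂V₂)/(γ − 1) with γ = 7/5.
P₁V₁ = 16525 J, P₂V₂ = 25132 J.
W = (16525 − 25132) / 0.4 = -21517 J.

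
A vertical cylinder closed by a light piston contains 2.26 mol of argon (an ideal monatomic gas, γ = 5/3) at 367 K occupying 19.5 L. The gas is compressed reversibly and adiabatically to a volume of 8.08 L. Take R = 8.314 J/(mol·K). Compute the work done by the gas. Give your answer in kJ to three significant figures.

Adiabatic: TV^(γ−1) = const with γ = 5/3.
T₂ = T₁ (V₁/V₂)^(γ−1) = 367 × (19.5/8.08)^0.667 = 367 × 1.799 = 660.3 K.
W_by = nCᵥ(T₁ − T₂) = (2.26)(12.47)(367 − 660.3) = -8267 J.

W ≈ -8.27 kJ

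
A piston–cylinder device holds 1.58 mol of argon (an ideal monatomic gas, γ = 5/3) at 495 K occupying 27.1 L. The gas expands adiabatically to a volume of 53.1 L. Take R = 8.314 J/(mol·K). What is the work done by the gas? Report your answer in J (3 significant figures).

W ≈ 3520 J

Adiabatic: TV^(γ−1) = const with γ = 5/3.
T₂ = T₁ (V₁/V₂)^(γ−1) = 495 × (27.1/53.1)^0.667 = 495 × 0.6386 = 316.1 K.
W_by = nCᵥ(T₁ − T₂) = (1.58)(12.47)(495 − 316.1) = 3525 J.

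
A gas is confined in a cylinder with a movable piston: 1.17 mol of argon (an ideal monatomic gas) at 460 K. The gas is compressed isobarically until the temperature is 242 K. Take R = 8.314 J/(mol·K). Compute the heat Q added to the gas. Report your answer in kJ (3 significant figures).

Q ≈ -5.30 kJ

Isobaric: W = nRΔT = (1.17)(8.314)(-218) = -2121 J.
ΔU = nCᵥΔT with Cᵥ = 3R/2: ΔU = (1.17)(12.47)(-218) = -3181 J.
Q = ΔU + W = -3181 − 2121 = -5301 J.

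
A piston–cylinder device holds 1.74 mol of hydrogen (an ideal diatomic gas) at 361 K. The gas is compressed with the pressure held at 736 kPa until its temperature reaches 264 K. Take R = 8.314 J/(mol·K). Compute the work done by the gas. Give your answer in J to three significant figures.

Isobaric: W = P ΔV = nR ΔT.
W = (1.74)(8.314)(264 − 361) = -1403 J.

W ≈ -1400 J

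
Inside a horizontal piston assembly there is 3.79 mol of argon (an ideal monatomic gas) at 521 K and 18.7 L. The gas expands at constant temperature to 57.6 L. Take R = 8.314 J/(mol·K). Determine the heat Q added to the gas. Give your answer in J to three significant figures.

Isothermal ⇒ ΔU = 0, so Q = W = nRT ln(V₂/V₁).
Q = (3.79)(8.314)(521) ln(57.6/18.7) = 16417 × 1.125 = 18469 J.

Q ≈ 18500 J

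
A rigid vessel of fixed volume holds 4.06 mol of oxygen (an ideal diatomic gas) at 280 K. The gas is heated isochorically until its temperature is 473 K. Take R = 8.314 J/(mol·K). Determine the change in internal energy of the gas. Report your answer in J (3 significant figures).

ΔU ≈ 16300 J

Constant volume ⇒ W = 0, so Q = ΔU = nCᵥΔT with Cᵥ = 5R/2 = 20.79 J/(mol·K).
ΔU = (4.06)(20.79)(473 − 280) = 16287 J.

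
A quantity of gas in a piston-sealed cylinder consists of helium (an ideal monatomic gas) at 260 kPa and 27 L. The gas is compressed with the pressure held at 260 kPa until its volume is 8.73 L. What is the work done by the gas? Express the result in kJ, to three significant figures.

Isobaric: W = P ΔV.
W = (260 kPa)(8.73 − 27 L) = (260)(-18.27) = -4750 J.

W ≈ -4.75 kJ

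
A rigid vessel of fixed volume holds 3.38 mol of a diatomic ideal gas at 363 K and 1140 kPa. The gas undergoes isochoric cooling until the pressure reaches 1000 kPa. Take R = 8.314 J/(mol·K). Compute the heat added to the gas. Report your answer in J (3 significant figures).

Constant volume ⇒ W = 0, so Q = ΔU = nCᵥΔT with Cᵥ = 5R/2 = 20.79 J/(mol·K).
At constant V, T₂/T₁ = P₂/P₁ ⇒ ΔT = T₁(P₂/P₁ − 1) = 363·(1000/1140 − 1) = -44.58 K.
ΔU = (3.38)(20.79)(-44.58) = -3132 J.

Q ≈ -3130 J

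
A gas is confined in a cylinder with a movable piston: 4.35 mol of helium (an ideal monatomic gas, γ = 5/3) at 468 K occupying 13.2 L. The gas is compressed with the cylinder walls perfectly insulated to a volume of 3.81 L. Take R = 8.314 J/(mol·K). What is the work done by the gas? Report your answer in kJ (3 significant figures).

W ≈ -32.7 kJ

Adiabatic: TV^(γ−1) = const with γ = 5/3.
T₂ = T₁ (V₁/V₂)^(γ−1) = 468 × (13.2/3.81)^0.667 = 468 × 2.29 = 1072 K.
W_by = nCᵥ(T₁ − T₂) = (4.35)(12.47)(468 − 1072) = -32742 J.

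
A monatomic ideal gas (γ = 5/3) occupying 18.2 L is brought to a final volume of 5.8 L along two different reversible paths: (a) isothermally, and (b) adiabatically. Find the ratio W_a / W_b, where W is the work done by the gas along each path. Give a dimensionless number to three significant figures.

W_a / W_b ≈ 0.667

Path (a) isothermal: W = P₁V₁ ln(V₂/V₁) → W_a/(P₁V₁) = -1.144.
Path (b) adiabatic: W = P₁V₁(1 − (V₁/V₂)^(γ−1))/(γ−1) → W_b/(P₁V₁) = -1.715.
W_a / W_b = -1.144 / -1.715 = 0.6668.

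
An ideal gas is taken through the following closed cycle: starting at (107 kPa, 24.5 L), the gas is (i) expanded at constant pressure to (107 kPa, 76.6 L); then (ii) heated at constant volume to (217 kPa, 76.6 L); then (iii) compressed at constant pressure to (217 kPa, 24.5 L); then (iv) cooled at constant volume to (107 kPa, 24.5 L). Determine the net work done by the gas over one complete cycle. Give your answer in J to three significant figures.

W_net ≈ -5730 J

Constant-volume legs do no work.
W(i) = (107)(76.6 − 24.5) = 5575 J; W(iii) = (217)(24.5 − 76.6) = -11306 J.
W_net = 5575 − 11306 = -5731 J (the counter-clockwise enclosed area).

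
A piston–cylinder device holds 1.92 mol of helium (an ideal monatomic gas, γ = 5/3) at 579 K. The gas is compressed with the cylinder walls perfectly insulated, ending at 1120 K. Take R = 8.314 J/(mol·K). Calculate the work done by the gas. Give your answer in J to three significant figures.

W ≈ -13000 J

Adiabatic ⇒ Q = 0, so W_by = −ΔU = nCᵥ(T₁ − T₂).
Cᵥ = 3R/2 = 12.47 J/(mol·K).
W = (1.92)(12.47)(579 − 1120) = -12954 J.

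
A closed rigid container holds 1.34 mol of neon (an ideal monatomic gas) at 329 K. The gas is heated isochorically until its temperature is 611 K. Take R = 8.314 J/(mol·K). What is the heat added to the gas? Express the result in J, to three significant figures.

Q ≈ 4710 J

Constant volume ⇒ W = 0, so Q = ΔU = nCᵥΔT with Cᵥ = 3R/2 = 12.47 J/(mol·K).
ΔU = (1.34)(12.47)(611 − 329) = 4713 J.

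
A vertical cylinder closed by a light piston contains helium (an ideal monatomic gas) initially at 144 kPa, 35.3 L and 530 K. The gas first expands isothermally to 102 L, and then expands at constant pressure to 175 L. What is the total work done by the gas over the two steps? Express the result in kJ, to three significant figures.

W_total ≈ 9.03 kJ

Step 1 (isothermal): W = P₁V₁ ln(V₂/V₁) = (5083) ln(102/35.3) = 5394 J.
After step 1: P = 49.84 kPa, V = 102 L, T = 530 K.
Step 2 (isobaric): W = PΔV = (49.84 kPa)(175 − 102 L) = 3638 J.
W_total = 5394 + 3638 = 9032 J.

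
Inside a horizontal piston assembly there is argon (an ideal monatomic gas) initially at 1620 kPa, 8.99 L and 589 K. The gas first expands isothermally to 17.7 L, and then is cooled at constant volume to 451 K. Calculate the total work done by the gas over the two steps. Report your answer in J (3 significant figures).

W_total ≈ 9870 J

Step 1 (isothermal): W = P₁V₁ ln(V₂/V₁) = (14564) ln(17.7/8.99) = 9866 J.
Step 2 (isochoric): W = 0 (constant volume).
W_total = 9866 + 0 = 9866 J.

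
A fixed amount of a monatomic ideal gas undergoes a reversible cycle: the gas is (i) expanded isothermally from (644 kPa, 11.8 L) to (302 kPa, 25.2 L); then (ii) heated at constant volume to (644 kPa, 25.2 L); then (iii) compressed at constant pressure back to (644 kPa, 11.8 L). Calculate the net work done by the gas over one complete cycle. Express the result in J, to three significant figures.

Leg (i): W = PᵢVᵢ ln(V_f/Vᵢ) = (7599) ln(25.2/11.8) = 5766 J.
Leg (ii): W = 0.
Leg (iii): W = PΔV = (644)(11.8 − 25.2) = -8630 J.
W_net = 5766 − 8630 = -2864 J.

W_net ≈ -2860 J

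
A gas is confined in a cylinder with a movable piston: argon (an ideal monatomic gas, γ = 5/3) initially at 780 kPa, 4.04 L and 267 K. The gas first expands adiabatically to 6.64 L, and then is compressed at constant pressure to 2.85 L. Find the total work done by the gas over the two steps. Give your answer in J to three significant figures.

W_total ≈ 41.3 J

Step 1 (adiabatic): W = (P₁V₁ − P₂V₂)/(γ−1) = (3151 − 2263)/0.667 = 1333 J.
After step 1: P = 340.8 kPa, V = 6.64 L, T = 191.7 K.
Step 2 (isobaric): W = PΔV = (340.8 kPa)(2.85 − 6.64 L) = -1291 J.
W_total = 1333 − 1291 = 41.33 J.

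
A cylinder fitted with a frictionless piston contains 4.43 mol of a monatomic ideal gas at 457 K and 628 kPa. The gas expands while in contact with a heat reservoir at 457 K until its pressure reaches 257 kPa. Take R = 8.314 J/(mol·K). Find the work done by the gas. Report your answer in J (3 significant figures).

W ≈ 15000 J

Isothermal process: W = nRT ln(V₂/V₁) = nRT ln(P₁/P₂).
W = (4.43)(8.314)(457) × ln(628/257)
  = 16832 × ln(2.444) = 16832 × 0.8935
W_by_gas = 15039 J.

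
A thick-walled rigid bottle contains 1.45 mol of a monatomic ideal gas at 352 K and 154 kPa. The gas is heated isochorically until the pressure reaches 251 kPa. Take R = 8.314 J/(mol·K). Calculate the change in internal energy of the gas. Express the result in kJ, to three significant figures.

ΔU ≈ 4.01 kJ

Constant volume ⇒ W = 0, so Q = ΔU = nCᵥΔT with Cᵥ = 3R/2 = 12.47 J/(mol·K).
At constant V, T₂/T₁ = P₂/P₁ ⇒ ΔT = T₁(P₂/P₁ − 1) = 352·(251/154 − 1) = 221.7 K.
ΔU = (1.45)(12.47)(221.7) = 4009 J.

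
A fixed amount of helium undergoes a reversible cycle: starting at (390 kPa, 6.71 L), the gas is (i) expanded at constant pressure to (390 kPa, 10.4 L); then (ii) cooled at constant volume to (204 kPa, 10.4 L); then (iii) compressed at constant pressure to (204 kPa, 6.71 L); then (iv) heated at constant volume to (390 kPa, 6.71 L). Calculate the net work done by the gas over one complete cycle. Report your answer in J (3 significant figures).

Constant-volume legs do no work.
W(i) = (390)(10.4 − 6.71) = 1439 J; W(iii) = (204)(6.71 − 10.4) = -752.8 J.
W_net = 1439 − 752.8 = 686.3 J (the clockwise enclosed area).

W_net ≈ 686 J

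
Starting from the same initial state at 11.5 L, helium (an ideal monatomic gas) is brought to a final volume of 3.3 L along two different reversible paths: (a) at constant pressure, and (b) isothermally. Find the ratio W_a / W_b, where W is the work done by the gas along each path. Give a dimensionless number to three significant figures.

W_a / W_b ≈ 0.571

Path (a) isobaric: W = P₁(V₂ − V₁) → W_a/(P₁V₁) = -0.713.
Path (b) isothermal: W = P₁V₁ ln(V₂/V₁) → W_b/(P₁V₁) = -1.248.
W_a / W_b = -0.713 / -1.248 = 0.5712.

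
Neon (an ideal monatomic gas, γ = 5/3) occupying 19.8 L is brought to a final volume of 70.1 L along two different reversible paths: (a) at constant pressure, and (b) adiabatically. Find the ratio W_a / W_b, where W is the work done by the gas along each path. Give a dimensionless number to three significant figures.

W_a / W_b ≈ 2.97

Path (a) isobaric: W = P₁(V₂ − V₁) → W_a/(P₁V₁) = 2.54.
Path (b) adiabatic: W = P₁V₁(1 − (V₁/V₂)^(γ−1))/(γ−1) → W_b/(P₁V₁) = 0.8543.
W_a / W_b = 2.54 / 0.8543 = 2.974.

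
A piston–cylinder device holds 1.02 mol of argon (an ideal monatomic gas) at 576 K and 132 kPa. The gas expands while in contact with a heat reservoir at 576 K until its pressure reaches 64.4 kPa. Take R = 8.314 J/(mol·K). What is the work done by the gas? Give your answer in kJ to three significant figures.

W ≈ 3.51 kJ

Isothermal process: W = nRT ln(V₂/V₁) = nRT ln(P₁/P₂).
W = (1.02)(8.314)(576) × ln(132/64.4)
  = 4885 × ln(2.05) = 4885 × 0.7177
W_by_gas = 3506 J.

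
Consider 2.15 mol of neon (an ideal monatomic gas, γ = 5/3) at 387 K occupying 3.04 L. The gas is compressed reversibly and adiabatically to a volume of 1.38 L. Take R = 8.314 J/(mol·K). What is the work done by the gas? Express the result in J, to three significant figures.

W ≈ -7190 J

Adiabatic: TV^(γ−1) = const with γ = 5/3.
T₂ = T₁ (V₁/V₂)^(γ−1) = 387 × (3.04/1.38)^0.667 = 387 × 1.693 = 655.2 K.
W_by = nCᵥ(T₁ − T₂) = (2.15)(12.47)(387 − 655.2) = -7191 J.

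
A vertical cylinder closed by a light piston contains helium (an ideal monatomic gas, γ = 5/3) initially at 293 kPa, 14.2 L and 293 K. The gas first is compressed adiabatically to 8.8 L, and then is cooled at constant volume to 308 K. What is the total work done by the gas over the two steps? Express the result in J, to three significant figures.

Step 1 (adiabatic): W = (P₁V₁ − P₂V₂)/(γ−1) = (4161 − 5724)/0.667 = -2345 J.
Step 2 (isochoric): W = 0 (constant volume).
W_total = -2345 + 0 = -2345 J.

W_total ≈ -2340 J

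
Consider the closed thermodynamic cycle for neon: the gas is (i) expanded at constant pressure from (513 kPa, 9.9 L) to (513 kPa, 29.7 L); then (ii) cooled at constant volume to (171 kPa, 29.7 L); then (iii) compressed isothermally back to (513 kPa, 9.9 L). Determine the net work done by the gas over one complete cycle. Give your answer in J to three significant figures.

Leg (i): W = PΔV = (513)(29.7 − 9.9) = 10157 J.
Leg (ii): W = 0.
Leg (iii): W = PᵢVᵢ ln(V_f/Vᵢ) = (5079) ln(9.9/29.7) = -5580 J.
W_net = 10157 − 5580 = 4578 J.

W_net ≈ 4580 J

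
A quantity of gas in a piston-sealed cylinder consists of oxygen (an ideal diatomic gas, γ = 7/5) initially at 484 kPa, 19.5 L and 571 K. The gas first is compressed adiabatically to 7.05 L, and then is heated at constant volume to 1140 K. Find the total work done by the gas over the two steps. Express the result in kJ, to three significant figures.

W_total ≈ -11.9 kJ

Step 1 (adiabatic): W = (P₁V₁ − P₂V₂)/(γ−1) = (9438 − 14178)/0.4 = -11850 J.
Step 2 (isochoric): W = 0 (constant volume).
W_total = -11850 + 0 = -11850 J.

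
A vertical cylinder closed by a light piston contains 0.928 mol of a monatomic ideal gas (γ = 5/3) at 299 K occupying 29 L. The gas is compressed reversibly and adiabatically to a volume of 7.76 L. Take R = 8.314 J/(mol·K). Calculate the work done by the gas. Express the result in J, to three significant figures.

Adiabatic: TV^(γ−1) = const with γ = 5/3.
T₂ = T₁ (V₁/V₂)^(γ−1) = 299 × (29/7.76)^0.667 = 299 × 2.408 = 720 K.
W_by = nCᵥ(T₁ − T₂) = (0.928)(12.47)(299 − 720) = -4873 J.

W ≈ -4870 J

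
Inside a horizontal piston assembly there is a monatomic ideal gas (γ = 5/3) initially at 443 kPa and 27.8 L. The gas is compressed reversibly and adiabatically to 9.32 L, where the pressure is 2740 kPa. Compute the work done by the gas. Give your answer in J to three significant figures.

Adiabatic: W = (P₁V₁ − P₂V₂)/(γ − 1) with γ = 5/3.
P₁V₁ = 12315 J, P₂V₂ = 25537 J.
W = (12315 − 25537) / 0.6667 = -19832 J.

W ≈ -19800 J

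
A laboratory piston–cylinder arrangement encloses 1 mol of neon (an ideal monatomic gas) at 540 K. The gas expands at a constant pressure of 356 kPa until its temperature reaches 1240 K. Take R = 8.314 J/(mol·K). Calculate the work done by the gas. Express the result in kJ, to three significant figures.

W ≈ 5.82 kJ

Isobaric: W = P ΔV = nR ΔT.
W = (1)(8.314)(1240 − 540) = 5820 J.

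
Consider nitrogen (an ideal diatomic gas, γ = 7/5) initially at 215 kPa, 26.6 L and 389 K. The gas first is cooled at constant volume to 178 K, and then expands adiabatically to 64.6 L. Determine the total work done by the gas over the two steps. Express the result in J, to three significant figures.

W_total ≈ 1950 J

Step 1 (isochoric): W = 0 (constant volume).
After step 1: P = 98.38 kPa (V unchanged).
Step 2 (adiabatic): W = (P₁V₁ − P₂V₂)/(γ−1) = (2617 − 1835)/0.4 = 1955 J.
W_total = 0 + 1955 = 1955 J.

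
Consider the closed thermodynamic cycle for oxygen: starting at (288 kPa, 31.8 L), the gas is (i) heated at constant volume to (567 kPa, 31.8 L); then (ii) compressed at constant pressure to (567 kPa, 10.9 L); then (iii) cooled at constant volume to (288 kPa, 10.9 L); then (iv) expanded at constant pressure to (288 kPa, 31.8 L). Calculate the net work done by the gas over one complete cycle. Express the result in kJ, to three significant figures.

W_net ≈ -5.83 kJ

Constant-volume legs do no work.
W(ii) = (567)(10.9 − 31.8) = -11850 J; W(iv) = (288)(31.8 − 10.9) = 6019 J.
W_net = -11850 + 6019 = -5831 J (the counter-clockwise enclosed area).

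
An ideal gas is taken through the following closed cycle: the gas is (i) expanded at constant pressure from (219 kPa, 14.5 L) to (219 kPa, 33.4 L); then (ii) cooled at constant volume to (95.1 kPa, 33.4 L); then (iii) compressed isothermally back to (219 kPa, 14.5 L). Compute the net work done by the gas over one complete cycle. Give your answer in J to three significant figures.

Leg (i): W = PΔV = (219)(33.4 − 14.5) = 4139 J.
Leg (ii): W = 0.
Leg (iii): W = PᵢVᵢ ln(V_f/Vᵢ) = (3176) ln(14.5/33.4) = -2650 J.
W_net = 4139 − 2650 = 1489 J.

W_net ≈ 1490 J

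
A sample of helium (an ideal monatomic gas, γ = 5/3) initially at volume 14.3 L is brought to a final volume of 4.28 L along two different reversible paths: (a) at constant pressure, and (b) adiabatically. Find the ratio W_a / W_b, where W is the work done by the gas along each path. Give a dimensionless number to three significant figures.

W_a / W_b ≈ 0.378

Path (a) isobaric: W = P₁(V₂ − V₁) → W_a/(P₁V₁) = -0.7007.
Path (b) adiabatic: W = P₁V₁(1 − (V₁/V₂)^(γ−1))/(γ−1) → W_b/(P₁V₁) = -1.852.
W_a / W_b = -0.7007 / -1.852 = 0.3783.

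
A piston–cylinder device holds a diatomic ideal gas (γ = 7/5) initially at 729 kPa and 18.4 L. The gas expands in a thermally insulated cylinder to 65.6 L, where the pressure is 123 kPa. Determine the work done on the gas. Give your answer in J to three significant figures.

W ≈ -13400 J

Adiabatic: W = (P₁V₁ − P₂V₂)/(γ − 1) with γ = 7/5.
P₁V₁ = 13414 J, P₂V₂ = 8069 J.
W = (13414 − 8069) / 0.4 = 13362 J.
Work on gas = −W_by = -13362 J.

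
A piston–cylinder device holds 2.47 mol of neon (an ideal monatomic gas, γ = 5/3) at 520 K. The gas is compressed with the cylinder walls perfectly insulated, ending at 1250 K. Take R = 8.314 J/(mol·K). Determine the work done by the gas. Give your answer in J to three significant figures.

W ≈ -22500 J

Adiabatic ⇒ Q = 0, so W_by = −ΔU = nCᵥ(T₁ − T₂).
Cᵥ = 3R/2 = 12.47 J/(mol·K).
W = (2.47)(12.47)(520 − 1250) = -22486 J.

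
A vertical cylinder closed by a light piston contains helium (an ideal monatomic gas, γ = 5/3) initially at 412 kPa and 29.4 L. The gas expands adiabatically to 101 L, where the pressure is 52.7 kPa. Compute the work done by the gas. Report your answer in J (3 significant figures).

Adiabatic: W = (P₁V₁ − P₂V₂)/(γ − 1) with γ = 5/3.
P₁V₁ = 12113 J, P₂V₂ = 5323 J.
W = (12113 − 5323) / 0.6667 = 10185 J.

W ≈ 10200 J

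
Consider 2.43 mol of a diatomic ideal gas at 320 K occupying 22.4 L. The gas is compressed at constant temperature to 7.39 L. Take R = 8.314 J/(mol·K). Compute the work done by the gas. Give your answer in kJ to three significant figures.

W ≈ -7.17 kJ

Isothermal: W = nRT ln(V₂/V₁).
W = (2.43)(8.314)(320) × ln(7.39/22.4)
  = 6465 × -1.109
W_by_gas = -7169 J.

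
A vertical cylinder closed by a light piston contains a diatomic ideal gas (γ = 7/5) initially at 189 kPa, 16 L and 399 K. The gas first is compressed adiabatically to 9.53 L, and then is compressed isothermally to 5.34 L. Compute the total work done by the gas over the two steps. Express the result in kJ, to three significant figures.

Step 1 (adiabatic): W = (P₁V₁ − P₂V₂)/(γ−1) = (3024 − 3720)/0.4 = -1741 J.
After step 1: P = 390.4 kPa, V = 9.53 L, T = 490.9 K.
Step 2 (isothermal): W = P₁V₁ ln(V₂/V₁) = (3720) ln(5.34/9.53) = -2155 J.
W_total = -1741 − 2155 = -3896 J.

W_total ≈ -3.90 kJ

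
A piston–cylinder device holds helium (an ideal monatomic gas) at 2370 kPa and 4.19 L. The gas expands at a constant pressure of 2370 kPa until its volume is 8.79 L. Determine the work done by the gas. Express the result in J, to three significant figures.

Isobaric: W = P ΔV.
W = (2370 kPa)(8.79 − 4.19 L) = (2370)(4.6) = 10902 J.

W ≈ 10900 J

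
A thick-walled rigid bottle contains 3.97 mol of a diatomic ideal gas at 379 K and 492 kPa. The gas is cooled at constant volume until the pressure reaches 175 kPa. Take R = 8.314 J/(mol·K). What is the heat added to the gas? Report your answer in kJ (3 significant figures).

Q ≈ -20.1 kJ

Constant volume ⇒ W = 0, so Q = ΔU = nCᵥΔT with Cᵥ = 5R/2 = 20.79 J/(mol·K).
At constant V, T₂/T₁ = P₂/P₁ ⇒ ΔT = T₁(P₂/P₁ − 1) = 379·(175/492 − 1) = -244.2 K.
ΔU = (3.97)(20.79)(-244.2) = -20150 J.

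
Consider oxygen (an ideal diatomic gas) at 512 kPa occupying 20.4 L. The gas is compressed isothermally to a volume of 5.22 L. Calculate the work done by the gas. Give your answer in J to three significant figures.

Isothermal: W = nRT ln(V₂/V₁) = P₁V₁ ln(V₂/V₁).
P₁V₁ = (512 kPa)(20.4 L) = 10445 J.
W = 10445 × ln(5.22/20.4) = 10445 × -1.363
W_by_gas = -14237 J.

W ≈ -14200 J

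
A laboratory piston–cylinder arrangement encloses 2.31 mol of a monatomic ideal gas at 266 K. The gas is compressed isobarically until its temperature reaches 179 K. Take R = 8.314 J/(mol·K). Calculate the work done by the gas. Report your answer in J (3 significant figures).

W ≈ -1670 J

Isobaric: W = P ΔV = nR ΔT.
W = (2.31)(8.314)(179 − 266) = -1671 J.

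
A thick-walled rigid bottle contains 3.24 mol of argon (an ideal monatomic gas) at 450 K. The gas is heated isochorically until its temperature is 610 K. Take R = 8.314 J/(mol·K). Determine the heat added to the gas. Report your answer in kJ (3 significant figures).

Q ≈ 6.46 kJ

Constant volume ⇒ W = 0, so Q = ΔU = nCᵥΔT with Cᵥ = 3R/2 = 12.47 J/(mol·K).
ΔU = (3.24)(12.47)(610 − 450) = 6465 J.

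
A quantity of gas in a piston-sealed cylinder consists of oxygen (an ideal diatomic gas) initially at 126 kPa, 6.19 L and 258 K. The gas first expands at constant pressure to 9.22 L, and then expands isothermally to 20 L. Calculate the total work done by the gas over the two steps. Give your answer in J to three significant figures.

W_total ≈ 1280 J

Step 1 (isobaric): W = PΔV = (126 kPa)(9.22 − 6.19 L) = 381.8 J.
After step 1: P = 126 kPa, V = 9.22 L, T = 384.3 K.
Step 2 (isothermal): W = P₁V₁ ln(V₂/V₁) = (1162) ln(20/9.22) = 899.6 J.
W_total = 381.8 + 899.6 = 1281 J.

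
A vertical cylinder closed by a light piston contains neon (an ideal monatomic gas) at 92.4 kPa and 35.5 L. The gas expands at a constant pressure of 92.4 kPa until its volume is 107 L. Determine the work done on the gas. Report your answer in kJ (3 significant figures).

Isobaric: W = P ΔV.
W = (92.4 kPa)(107 − 35.5 L) = (92.4)(71.5) = 6607 J.
Work on gas = −W_by = -6607 J.

W ≈ -6.61 kJ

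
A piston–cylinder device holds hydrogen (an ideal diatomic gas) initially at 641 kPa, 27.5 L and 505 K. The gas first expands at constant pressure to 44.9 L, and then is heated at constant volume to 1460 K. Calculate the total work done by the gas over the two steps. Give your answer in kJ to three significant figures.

Step 1 (isobaric): W = PΔV = (641 kPa)(44.9 − 27.5 L) = 11153 J.
Step 2 (isochoric): W = 0 (constant volume).
W_total = 11153 + 0 = 11153 J.

W_total ≈ 11.2 kJ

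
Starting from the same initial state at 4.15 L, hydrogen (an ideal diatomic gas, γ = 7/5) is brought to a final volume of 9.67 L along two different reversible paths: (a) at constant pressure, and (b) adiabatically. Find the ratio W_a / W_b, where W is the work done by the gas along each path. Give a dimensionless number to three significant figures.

W_a / W_b ≈ 1.85

Path (a) isobaric: W = P₁(V₂ − V₁) → W_a/(P₁V₁) = 1.33.
Path (b) adiabatic: W = P₁V₁(1 − (V₁/V₂)^(γ−1))/(γ−1) → W_b/(P₁V₁) = 0.7177.
W_a / W_b = 1.33 / 0.7177 = 1.853.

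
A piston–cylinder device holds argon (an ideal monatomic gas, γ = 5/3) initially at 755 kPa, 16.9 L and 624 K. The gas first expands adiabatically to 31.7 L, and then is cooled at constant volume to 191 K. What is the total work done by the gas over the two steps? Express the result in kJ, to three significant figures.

Step 1 (adiabatic): W = (P₁V₁ − P₂V₂)/(γ−1) = (12759 − 8389)/0.667 = 6556 J.
Step 2 (isochoric): W = 0 (constant volume).
W_total = 6556 + 0 = 6556 J.

W_total ≈ 6.56 kJ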